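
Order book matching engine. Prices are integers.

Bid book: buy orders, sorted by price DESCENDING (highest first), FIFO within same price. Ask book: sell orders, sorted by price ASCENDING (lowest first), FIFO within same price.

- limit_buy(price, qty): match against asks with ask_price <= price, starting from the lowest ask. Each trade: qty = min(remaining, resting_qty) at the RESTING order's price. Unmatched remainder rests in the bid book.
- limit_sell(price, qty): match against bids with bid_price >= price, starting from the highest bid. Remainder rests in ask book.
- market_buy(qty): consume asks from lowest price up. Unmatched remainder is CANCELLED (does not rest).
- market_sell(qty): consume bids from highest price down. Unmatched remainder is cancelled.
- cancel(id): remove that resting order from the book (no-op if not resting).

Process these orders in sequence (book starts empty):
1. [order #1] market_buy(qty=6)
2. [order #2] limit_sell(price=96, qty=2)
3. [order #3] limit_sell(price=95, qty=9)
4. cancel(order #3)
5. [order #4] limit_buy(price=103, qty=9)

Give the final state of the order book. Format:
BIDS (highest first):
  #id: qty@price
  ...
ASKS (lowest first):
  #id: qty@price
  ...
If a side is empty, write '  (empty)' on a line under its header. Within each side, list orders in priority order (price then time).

Answer: BIDS (highest first):
  #4: 7@103
ASKS (lowest first):
  (empty)

Derivation:
After op 1 [order #1] market_buy(qty=6): fills=none; bids=[-] asks=[-]
After op 2 [order #2] limit_sell(price=96, qty=2): fills=none; bids=[-] asks=[#2:2@96]
After op 3 [order #3] limit_sell(price=95, qty=9): fills=none; bids=[-] asks=[#3:9@95 #2:2@96]
After op 4 cancel(order #3): fills=none; bids=[-] asks=[#2:2@96]
After op 5 [order #4] limit_buy(price=103, qty=9): fills=#4x#2:2@96; bids=[#4:7@103] asks=[-]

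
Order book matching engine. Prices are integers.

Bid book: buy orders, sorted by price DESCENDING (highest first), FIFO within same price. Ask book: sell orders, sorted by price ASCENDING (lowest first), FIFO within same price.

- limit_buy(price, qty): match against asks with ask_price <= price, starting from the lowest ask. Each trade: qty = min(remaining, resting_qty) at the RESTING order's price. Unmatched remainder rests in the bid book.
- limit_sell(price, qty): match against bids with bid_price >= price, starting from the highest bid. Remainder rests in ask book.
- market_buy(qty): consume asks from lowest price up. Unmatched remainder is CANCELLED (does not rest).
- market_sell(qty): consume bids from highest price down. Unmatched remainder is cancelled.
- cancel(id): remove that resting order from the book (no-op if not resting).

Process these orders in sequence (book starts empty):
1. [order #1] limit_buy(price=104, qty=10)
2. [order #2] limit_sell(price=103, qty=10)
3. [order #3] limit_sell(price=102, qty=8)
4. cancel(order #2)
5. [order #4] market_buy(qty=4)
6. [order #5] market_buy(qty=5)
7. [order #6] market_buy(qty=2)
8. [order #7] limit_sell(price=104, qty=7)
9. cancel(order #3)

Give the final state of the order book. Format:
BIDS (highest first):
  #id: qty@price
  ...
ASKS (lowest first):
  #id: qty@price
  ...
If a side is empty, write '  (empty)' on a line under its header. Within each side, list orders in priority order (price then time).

Answer: BIDS (highest first):
  (empty)
ASKS (lowest first):
  #7: 7@104

Derivation:
After op 1 [order #1] limit_buy(price=104, qty=10): fills=none; bids=[#1:10@104] asks=[-]
After op 2 [order #2] limit_sell(price=103, qty=10): fills=#1x#2:10@104; bids=[-] asks=[-]
After op 3 [order #3] limit_sell(price=102, qty=8): fills=none; bids=[-] asks=[#3:8@102]
After op 4 cancel(order #2): fills=none; bids=[-] asks=[#3:8@102]
After op 5 [order #4] market_buy(qty=4): fills=#4x#3:4@102; bids=[-] asks=[#3:4@102]
After op 6 [order #5] market_buy(qty=5): fills=#5x#3:4@102; bids=[-] asks=[-]
After op 7 [order #6] market_buy(qty=2): fills=none; bids=[-] asks=[-]
After op 8 [order #7] limit_sell(price=104, qty=7): fills=none; bids=[-] asks=[#7:7@104]
After op 9 cancel(order #3): fills=none; bids=[-] asks=[#7:7@104]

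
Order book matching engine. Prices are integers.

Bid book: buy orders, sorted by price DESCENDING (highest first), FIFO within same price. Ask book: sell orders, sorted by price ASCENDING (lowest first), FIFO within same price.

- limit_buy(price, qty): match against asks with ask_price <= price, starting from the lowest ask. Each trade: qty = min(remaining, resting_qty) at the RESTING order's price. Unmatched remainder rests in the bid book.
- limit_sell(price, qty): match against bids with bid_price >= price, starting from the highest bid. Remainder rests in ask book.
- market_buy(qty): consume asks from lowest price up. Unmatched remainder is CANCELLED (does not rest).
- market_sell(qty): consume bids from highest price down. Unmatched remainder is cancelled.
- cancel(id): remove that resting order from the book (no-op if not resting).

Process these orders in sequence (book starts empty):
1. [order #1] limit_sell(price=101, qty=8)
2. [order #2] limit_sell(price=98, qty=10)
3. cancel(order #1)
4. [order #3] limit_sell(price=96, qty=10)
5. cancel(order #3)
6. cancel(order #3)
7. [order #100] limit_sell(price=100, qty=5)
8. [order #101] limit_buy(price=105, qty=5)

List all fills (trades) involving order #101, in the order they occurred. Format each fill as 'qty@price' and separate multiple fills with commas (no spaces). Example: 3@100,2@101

After op 1 [order #1] limit_sell(price=101, qty=8): fills=none; bids=[-] asks=[#1:8@101]
After op 2 [order #2] limit_sell(price=98, qty=10): fills=none; bids=[-] asks=[#2:10@98 #1:8@101]
After op 3 cancel(order #1): fills=none; bids=[-] asks=[#2:10@98]
After op 4 [order #3] limit_sell(price=96, qty=10): fills=none; bids=[-] asks=[#3:10@96 #2:10@98]
After op 5 cancel(order #3): fills=none; bids=[-] asks=[#2:10@98]
After op 6 cancel(order #3): fills=none; bids=[-] asks=[#2:10@98]
After op 7 [order #100] limit_sell(price=100, qty=5): fills=none; bids=[-] asks=[#2:10@98 #100:5@100]
After op 8 [order #101] limit_buy(price=105, qty=5): fills=#101x#2:5@98; bids=[-] asks=[#2:5@98 #100:5@100]

Answer: 5@98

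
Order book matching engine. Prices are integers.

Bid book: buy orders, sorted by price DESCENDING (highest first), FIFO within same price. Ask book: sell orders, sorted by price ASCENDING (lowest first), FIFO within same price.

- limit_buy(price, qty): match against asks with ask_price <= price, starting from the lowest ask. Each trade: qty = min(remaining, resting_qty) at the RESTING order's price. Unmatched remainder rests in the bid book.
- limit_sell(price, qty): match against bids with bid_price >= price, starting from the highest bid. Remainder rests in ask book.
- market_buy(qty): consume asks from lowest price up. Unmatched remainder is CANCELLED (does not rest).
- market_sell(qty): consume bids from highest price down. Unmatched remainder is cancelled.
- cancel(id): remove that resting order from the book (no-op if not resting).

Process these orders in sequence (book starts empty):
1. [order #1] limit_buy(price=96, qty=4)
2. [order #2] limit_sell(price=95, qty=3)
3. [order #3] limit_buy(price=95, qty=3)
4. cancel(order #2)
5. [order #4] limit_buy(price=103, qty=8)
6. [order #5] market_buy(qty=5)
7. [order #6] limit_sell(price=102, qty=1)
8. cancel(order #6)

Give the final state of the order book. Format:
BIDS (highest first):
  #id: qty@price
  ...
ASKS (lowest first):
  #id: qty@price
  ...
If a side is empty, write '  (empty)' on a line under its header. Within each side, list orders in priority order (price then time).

After op 1 [order #1] limit_buy(price=96, qty=4): fills=none; bids=[#1:4@96] asks=[-]
After op 2 [order #2] limit_sell(price=95, qty=3): fills=#1x#2:3@96; bids=[#1:1@96] asks=[-]
After op 3 [order #3] limit_buy(price=95, qty=3): fills=none; bids=[#1:1@96 #3:3@95] asks=[-]
After op 4 cancel(order #2): fills=none; bids=[#1:1@96 #3:3@95] asks=[-]
After op 5 [order #4] limit_buy(price=103, qty=8): fills=none; bids=[#4:8@103 #1:1@96 #3:3@95] asks=[-]
After op 6 [order #5] market_buy(qty=5): fills=none; bids=[#4:8@103 #1:1@96 #3:3@95] asks=[-]
After op 7 [order #6] limit_sell(price=102, qty=1): fills=#4x#6:1@103; bids=[#4:7@103 #1:1@96 #3:3@95] asks=[-]
After op 8 cancel(order #6): fills=none; bids=[#4:7@103 #1:1@96 #3:3@95] asks=[-]

Answer: BIDS (highest first):
  #4: 7@103
  #1: 1@96
  #3: 3@95
ASKS (lowest first):
  (empty)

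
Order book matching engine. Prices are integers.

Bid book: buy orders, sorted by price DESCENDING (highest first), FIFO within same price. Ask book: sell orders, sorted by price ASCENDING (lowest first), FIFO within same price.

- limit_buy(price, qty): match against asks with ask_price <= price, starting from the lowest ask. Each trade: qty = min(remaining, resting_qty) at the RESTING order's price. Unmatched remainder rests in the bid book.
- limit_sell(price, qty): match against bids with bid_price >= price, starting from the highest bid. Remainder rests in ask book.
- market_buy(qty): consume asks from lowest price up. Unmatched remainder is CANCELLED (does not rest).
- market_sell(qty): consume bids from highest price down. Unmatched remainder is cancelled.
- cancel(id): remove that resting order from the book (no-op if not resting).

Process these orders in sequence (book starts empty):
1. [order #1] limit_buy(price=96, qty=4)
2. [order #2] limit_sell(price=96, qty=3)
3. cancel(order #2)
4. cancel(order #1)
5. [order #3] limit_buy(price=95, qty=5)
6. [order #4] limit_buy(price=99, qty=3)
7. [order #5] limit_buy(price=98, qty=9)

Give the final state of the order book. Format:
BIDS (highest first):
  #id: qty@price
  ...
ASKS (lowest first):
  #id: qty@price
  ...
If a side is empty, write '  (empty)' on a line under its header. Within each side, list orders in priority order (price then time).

Answer: BIDS (highest first):
  #4: 3@99
  #5: 9@98
  #3: 5@95
ASKS (lowest first):
  (empty)

Derivation:
After op 1 [order #1] limit_buy(price=96, qty=4): fills=none; bids=[#1:4@96] asks=[-]
After op 2 [order #2] limit_sell(price=96, qty=3): fills=#1x#2:3@96; bids=[#1:1@96] asks=[-]
After op 3 cancel(order #2): fills=none; bids=[#1:1@96] asks=[-]
After op 4 cancel(order #1): fills=none; bids=[-] asks=[-]
After op 5 [order #3] limit_buy(price=95, qty=5): fills=none; bids=[#3:5@95] asks=[-]
After op 6 [order #4] limit_buy(price=99, qty=3): fills=none; bids=[#4:3@99 #3:5@95] asks=[-]
After op 7 [order #5] limit_buy(price=98, qty=9): fills=none; bids=[#4:3@99 #5:9@98 #3:5@95] asks=[-]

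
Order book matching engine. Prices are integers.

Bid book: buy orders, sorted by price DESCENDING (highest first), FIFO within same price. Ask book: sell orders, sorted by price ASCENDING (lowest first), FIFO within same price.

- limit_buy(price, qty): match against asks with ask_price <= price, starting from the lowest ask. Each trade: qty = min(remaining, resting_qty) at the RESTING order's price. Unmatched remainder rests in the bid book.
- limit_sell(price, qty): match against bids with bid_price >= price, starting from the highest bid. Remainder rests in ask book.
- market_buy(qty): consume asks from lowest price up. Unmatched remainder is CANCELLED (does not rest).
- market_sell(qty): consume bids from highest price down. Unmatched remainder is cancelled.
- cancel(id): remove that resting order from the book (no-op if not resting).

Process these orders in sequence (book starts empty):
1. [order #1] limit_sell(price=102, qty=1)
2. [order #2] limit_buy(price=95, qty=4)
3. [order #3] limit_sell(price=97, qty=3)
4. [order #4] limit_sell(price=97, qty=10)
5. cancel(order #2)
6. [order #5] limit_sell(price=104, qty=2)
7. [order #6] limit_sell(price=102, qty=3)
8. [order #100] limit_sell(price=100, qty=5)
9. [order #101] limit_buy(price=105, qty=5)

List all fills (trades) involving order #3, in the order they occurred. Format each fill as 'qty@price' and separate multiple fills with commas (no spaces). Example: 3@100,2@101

After op 1 [order #1] limit_sell(price=102, qty=1): fills=none; bids=[-] asks=[#1:1@102]
After op 2 [order #2] limit_buy(price=95, qty=4): fills=none; bids=[#2:4@95] asks=[#1:1@102]
After op 3 [order #3] limit_sell(price=97, qty=3): fills=none; bids=[#2:4@95] asks=[#3:3@97 #1:1@102]
After op 4 [order #4] limit_sell(price=97, qty=10): fills=none; bids=[#2:4@95] asks=[#3:3@97 #4:10@97 #1:1@102]
After op 5 cancel(order #2): fills=none; bids=[-] asks=[#3:3@97 #4:10@97 #1:1@102]
After op 6 [order #5] limit_sell(price=104, qty=2): fills=none; bids=[-] asks=[#3:3@97 #4:10@97 #1:1@102 #5:2@104]
After op 7 [order #6] limit_sell(price=102, qty=3): fills=none; bids=[-] asks=[#3:3@97 #4:10@97 #1:1@102 #6:3@102 #5:2@104]
After op 8 [order #100] limit_sell(price=100, qty=5): fills=none; bids=[-] asks=[#3:3@97 #4:10@97 #100:5@100 #1:1@102 #6:3@102 #5:2@104]
After op 9 [order #101] limit_buy(price=105, qty=5): fills=#101x#3:3@97 #101x#4:2@97; bids=[-] asks=[#4:8@97 #100:5@100 #1:1@102 #6:3@102 #5:2@104]

Answer: 3@97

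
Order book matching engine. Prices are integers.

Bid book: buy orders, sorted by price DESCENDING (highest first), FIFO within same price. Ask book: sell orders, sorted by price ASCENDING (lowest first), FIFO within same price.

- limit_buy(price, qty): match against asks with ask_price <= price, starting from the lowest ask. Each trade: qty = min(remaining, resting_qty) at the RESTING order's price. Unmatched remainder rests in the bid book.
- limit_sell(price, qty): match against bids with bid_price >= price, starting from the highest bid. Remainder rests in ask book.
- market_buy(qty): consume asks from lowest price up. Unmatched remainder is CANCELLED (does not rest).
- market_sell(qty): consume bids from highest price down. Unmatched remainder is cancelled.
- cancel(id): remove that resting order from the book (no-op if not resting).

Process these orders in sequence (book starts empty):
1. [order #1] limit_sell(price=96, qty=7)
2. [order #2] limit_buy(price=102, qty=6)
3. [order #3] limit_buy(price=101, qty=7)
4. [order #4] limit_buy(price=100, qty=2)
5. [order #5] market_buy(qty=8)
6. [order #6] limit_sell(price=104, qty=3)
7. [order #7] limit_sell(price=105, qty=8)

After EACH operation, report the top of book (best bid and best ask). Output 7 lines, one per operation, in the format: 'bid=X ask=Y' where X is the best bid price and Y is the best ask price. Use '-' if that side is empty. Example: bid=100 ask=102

After op 1 [order #1] limit_sell(price=96, qty=7): fills=none; bids=[-] asks=[#1:7@96]
After op 2 [order #2] limit_buy(price=102, qty=6): fills=#2x#1:6@96; bids=[-] asks=[#1:1@96]
After op 3 [order #3] limit_buy(price=101, qty=7): fills=#3x#1:1@96; bids=[#3:6@101] asks=[-]
After op 4 [order #4] limit_buy(price=100, qty=2): fills=none; bids=[#3:6@101 #4:2@100] asks=[-]
After op 5 [order #5] market_buy(qty=8): fills=none; bids=[#3:6@101 #4:2@100] asks=[-]
After op 6 [order #6] limit_sell(price=104, qty=3): fills=none; bids=[#3:6@101 #4:2@100] asks=[#6:3@104]
After op 7 [order #7] limit_sell(price=105, qty=8): fills=none; bids=[#3:6@101 #4:2@100] asks=[#6:3@104 #7:8@105]

Answer: bid=- ask=96
bid=- ask=96
bid=101 ask=-
bid=101 ask=-
bid=101 ask=-
bid=101 ask=104
bid=101 ask=104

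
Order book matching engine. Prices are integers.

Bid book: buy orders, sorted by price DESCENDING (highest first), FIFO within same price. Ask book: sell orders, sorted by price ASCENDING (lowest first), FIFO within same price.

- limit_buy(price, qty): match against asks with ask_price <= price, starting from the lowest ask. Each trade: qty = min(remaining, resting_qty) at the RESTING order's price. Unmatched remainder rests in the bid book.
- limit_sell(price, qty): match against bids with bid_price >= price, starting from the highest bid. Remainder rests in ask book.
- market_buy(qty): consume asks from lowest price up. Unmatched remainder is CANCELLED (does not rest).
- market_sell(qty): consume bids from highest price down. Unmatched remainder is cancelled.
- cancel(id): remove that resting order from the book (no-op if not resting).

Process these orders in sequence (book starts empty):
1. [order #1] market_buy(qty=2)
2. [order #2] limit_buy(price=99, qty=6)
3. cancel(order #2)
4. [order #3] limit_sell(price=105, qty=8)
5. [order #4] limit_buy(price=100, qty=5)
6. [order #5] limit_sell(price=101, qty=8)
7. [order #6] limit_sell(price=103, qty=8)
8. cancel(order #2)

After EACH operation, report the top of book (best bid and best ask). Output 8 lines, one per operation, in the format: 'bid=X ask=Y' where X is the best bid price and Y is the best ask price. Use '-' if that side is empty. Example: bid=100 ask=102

Answer: bid=- ask=-
bid=99 ask=-
bid=- ask=-
bid=- ask=105
bid=100 ask=105
bid=100 ask=101
bid=100 ask=101
bid=100 ask=101

Derivation:
After op 1 [order #1] market_buy(qty=2): fills=none; bids=[-] asks=[-]
After op 2 [order #2] limit_buy(price=99, qty=6): fills=none; bids=[#2:6@99] asks=[-]
After op 3 cancel(order #2): fills=none; bids=[-] asks=[-]
After op 4 [order #3] limit_sell(price=105, qty=8): fills=none; bids=[-] asks=[#3:8@105]
After op 5 [order #4] limit_buy(price=100, qty=5): fills=none; bids=[#4:5@100] asks=[#3:8@105]
After op 6 [order #5] limit_sell(price=101, qty=8): fills=none; bids=[#4:5@100] asks=[#5:8@101 #3:8@105]
After op 7 [order #6] limit_sell(price=103, qty=8): fills=none; bids=[#4:5@100] asks=[#5:8@101 #6:8@103 #3:8@105]
After op 8 cancel(order #2): fills=none; bids=[#4:5@100] asks=[#5:8@101 #6:8@103 #3:8@105]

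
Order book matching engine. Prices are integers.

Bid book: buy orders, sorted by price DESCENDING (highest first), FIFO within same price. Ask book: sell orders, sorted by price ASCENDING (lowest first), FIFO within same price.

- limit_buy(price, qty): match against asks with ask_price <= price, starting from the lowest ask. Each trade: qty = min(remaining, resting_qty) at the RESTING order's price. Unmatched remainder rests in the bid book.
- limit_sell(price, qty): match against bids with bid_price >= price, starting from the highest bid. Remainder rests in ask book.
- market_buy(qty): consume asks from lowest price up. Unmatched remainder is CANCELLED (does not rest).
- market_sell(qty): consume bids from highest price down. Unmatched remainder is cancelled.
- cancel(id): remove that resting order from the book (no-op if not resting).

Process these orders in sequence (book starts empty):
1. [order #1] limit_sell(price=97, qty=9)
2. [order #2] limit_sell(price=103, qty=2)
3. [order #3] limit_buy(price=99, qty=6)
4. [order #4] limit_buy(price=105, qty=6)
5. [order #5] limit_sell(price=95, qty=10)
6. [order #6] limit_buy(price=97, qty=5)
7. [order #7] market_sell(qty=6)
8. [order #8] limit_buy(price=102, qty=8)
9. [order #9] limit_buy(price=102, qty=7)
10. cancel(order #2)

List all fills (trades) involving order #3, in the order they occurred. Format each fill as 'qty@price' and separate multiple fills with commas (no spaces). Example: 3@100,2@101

After op 1 [order #1] limit_sell(price=97, qty=9): fills=none; bids=[-] asks=[#1:9@97]
After op 2 [order #2] limit_sell(price=103, qty=2): fills=none; bids=[-] asks=[#1:9@97 #2:2@103]
After op 3 [order #3] limit_buy(price=99, qty=6): fills=#3x#1:6@97; bids=[-] asks=[#1:3@97 #2:2@103]
After op 4 [order #4] limit_buy(price=105, qty=6): fills=#4x#1:3@97 #4x#2:2@103; bids=[#4:1@105] asks=[-]
After op 5 [order #5] limit_sell(price=95, qty=10): fills=#4x#5:1@105; bids=[-] asks=[#5:9@95]
After op 6 [order #6] limit_buy(price=97, qty=5): fills=#6x#5:5@95; bids=[-] asks=[#5:4@95]
After op 7 [order #7] market_sell(qty=6): fills=none; bids=[-] asks=[#5:4@95]
After op 8 [order #8] limit_buy(price=102, qty=8): fills=#8x#5:4@95; bids=[#8:4@102] asks=[-]
After op 9 [order #9] limit_buy(price=102, qty=7): fills=none; bids=[#8:4@102 #9:7@102] asks=[-]
After op 10 cancel(order #2): fills=none; bids=[#8:4@102 #9:7@102] asks=[-]

Answer: 6@97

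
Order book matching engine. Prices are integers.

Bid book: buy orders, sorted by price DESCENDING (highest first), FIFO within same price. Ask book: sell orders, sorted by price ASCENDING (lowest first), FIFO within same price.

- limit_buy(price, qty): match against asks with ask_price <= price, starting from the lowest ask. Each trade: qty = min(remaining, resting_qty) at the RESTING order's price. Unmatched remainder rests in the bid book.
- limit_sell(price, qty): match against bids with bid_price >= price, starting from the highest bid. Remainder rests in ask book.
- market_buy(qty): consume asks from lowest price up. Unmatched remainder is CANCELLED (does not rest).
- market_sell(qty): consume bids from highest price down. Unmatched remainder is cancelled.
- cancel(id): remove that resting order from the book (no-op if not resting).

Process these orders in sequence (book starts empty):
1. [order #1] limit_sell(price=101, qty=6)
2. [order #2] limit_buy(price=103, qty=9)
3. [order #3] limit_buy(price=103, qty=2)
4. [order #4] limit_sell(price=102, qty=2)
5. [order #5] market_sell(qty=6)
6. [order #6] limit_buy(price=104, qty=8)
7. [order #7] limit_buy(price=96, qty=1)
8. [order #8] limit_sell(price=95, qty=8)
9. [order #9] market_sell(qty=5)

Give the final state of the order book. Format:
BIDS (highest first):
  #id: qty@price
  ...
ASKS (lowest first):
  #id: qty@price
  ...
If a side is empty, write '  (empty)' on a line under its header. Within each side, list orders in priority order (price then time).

Answer: BIDS (highest first):
  (empty)
ASKS (lowest first):
  (empty)

Derivation:
After op 1 [order #1] limit_sell(price=101, qty=6): fills=none; bids=[-] asks=[#1:6@101]
After op 2 [order #2] limit_buy(price=103, qty=9): fills=#2x#1:6@101; bids=[#2:3@103] asks=[-]
After op 3 [order #3] limit_buy(price=103, qty=2): fills=none; bids=[#2:3@103 #3:2@103] asks=[-]
After op 4 [order #4] limit_sell(price=102, qty=2): fills=#2x#4:2@103; bids=[#2:1@103 #3:2@103] asks=[-]
After op 5 [order #5] market_sell(qty=6): fills=#2x#5:1@103 #3x#5:2@103; bids=[-] asks=[-]
After op 6 [order #6] limit_buy(price=104, qty=8): fills=none; bids=[#6:8@104] asks=[-]
After op 7 [order #7] limit_buy(price=96, qty=1): fills=none; bids=[#6:8@104 #7:1@96] asks=[-]
After op 8 [order #8] limit_sell(price=95, qty=8): fills=#6x#8:8@104; bids=[#7:1@96] asks=[-]
After op 9 [order #9] market_sell(qty=5): fills=#7x#9:1@96; bids=[-] asks=[-]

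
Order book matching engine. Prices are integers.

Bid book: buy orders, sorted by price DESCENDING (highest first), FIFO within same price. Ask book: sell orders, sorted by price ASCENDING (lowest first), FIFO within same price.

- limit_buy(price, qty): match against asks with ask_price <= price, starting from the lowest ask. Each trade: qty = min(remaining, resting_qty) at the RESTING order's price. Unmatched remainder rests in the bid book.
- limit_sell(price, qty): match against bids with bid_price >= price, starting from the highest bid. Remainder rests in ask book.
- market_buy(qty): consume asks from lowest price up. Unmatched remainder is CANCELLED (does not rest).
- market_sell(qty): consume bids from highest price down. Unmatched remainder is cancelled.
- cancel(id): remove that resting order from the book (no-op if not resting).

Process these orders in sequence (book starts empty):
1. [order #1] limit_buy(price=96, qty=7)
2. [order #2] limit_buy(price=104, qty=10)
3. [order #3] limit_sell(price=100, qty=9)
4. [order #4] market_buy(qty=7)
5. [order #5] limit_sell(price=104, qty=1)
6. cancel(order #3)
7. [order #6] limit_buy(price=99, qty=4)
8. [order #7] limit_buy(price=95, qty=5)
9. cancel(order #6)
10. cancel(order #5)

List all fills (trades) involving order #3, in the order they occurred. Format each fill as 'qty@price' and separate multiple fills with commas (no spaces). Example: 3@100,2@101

After op 1 [order #1] limit_buy(price=96, qty=7): fills=none; bids=[#1:7@96] asks=[-]
After op 2 [order #2] limit_buy(price=104, qty=10): fills=none; bids=[#2:10@104 #1:7@96] asks=[-]
After op 3 [order #3] limit_sell(price=100, qty=9): fills=#2x#3:9@104; bids=[#2:1@104 #1:7@96] asks=[-]
After op 4 [order #4] market_buy(qty=7): fills=none; bids=[#2:1@104 #1:7@96] asks=[-]
After op 5 [order #5] limit_sell(price=104, qty=1): fills=#2x#5:1@104; bids=[#1:7@96] asks=[-]
After op 6 cancel(order #3): fills=none; bids=[#1:7@96] asks=[-]
After op 7 [order #6] limit_buy(price=99, qty=4): fills=none; bids=[#6:4@99 #1:7@96] asks=[-]
After op 8 [order #7] limit_buy(price=95, qty=5): fills=none; bids=[#6:4@99 #1:7@96 #7:5@95] asks=[-]
After op 9 cancel(order #6): fills=none; bids=[#1:7@96 #7:5@95] asks=[-]
After op 10 cancel(order #5): fills=none; bids=[#1:7@96 #7:5@95] asks=[-]

Answer: 9@104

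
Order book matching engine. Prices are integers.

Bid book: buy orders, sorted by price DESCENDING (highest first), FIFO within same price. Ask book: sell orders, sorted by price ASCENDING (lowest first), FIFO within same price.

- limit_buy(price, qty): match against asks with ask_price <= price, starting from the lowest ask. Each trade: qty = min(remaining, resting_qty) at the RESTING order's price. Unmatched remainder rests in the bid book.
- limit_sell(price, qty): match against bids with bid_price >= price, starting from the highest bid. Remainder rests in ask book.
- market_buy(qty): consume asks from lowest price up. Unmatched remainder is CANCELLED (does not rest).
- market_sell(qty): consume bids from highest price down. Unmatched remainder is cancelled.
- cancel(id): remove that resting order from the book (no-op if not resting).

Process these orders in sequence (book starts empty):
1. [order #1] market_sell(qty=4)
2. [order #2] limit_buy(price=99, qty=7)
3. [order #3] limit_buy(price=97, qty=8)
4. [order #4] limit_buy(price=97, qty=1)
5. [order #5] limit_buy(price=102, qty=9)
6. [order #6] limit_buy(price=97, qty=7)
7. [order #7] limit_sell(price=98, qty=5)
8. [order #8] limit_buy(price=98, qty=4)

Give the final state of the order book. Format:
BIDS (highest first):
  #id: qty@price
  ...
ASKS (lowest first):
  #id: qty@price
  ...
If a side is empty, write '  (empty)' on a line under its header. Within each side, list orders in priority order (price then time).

After op 1 [order #1] market_sell(qty=4): fills=none; bids=[-] asks=[-]
After op 2 [order #2] limit_buy(price=99, qty=7): fills=none; bids=[#2:7@99] asks=[-]
After op 3 [order #3] limit_buy(price=97, qty=8): fills=none; bids=[#2:7@99 #3:8@97] asks=[-]
After op 4 [order #4] limit_buy(price=97, qty=1): fills=none; bids=[#2:7@99 #3:8@97 #4:1@97] asks=[-]
After op 5 [order #5] limit_buy(price=102, qty=9): fills=none; bids=[#5:9@102 #2:7@99 #3:8@97 #4:1@97] asks=[-]
After op 6 [order #6] limit_buy(price=97, qty=7): fills=none; bids=[#5:9@102 #2:7@99 #3:8@97 #4:1@97 #6:7@97] asks=[-]
After op 7 [order #7] limit_sell(price=98, qty=5): fills=#5x#7:5@102; bids=[#5:4@102 #2:7@99 #3:8@97 #4:1@97 #6:7@97] asks=[-]
After op 8 [order #8] limit_buy(price=98, qty=4): fills=none; bids=[#5:4@102 #2:7@99 #8:4@98 #3:8@97 #4:1@97 #6:7@97] asks=[-]

Answer: BIDS (highest first):
  #5: 4@102
  #2: 7@99
  #8: 4@98
  #3: 8@97
  #4: 1@97
  #6: 7@97
ASKS (lowest first):
  (empty)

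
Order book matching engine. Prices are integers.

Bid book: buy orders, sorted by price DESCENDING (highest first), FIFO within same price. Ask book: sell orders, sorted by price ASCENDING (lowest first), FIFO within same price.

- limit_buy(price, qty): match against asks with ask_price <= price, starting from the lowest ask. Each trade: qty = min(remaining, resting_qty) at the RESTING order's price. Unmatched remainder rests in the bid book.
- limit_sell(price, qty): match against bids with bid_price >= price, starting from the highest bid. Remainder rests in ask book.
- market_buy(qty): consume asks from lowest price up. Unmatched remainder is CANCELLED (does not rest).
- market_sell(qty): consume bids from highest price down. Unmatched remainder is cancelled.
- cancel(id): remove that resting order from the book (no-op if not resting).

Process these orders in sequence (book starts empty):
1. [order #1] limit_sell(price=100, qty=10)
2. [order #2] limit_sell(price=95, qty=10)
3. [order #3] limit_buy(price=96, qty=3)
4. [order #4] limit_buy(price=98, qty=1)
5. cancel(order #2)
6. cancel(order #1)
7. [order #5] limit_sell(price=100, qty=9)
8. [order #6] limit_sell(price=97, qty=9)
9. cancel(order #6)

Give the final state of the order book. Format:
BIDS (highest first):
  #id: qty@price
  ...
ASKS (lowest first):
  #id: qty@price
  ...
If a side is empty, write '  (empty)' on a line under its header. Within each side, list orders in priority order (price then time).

After op 1 [order #1] limit_sell(price=100, qty=10): fills=none; bids=[-] asks=[#1:10@100]
After op 2 [order #2] limit_sell(price=95, qty=10): fills=none; bids=[-] asks=[#2:10@95 #1:10@100]
After op 3 [order #3] limit_buy(price=96, qty=3): fills=#3x#2:3@95; bids=[-] asks=[#2:7@95 #1:10@100]
After op 4 [order #4] limit_buy(price=98, qty=1): fills=#4x#2:1@95; bids=[-] asks=[#2:6@95 #1:10@100]
After op 5 cancel(order #2): fills=none; bids=[-] asks=[#1:10@100]
After op 6 cancel(order #1): fills=none; bids=[-] asks=[-]
After op 7 [order #5] limit_sell(price=100, qty=9): fills=none; bids=[-] asks=[#5:9@100]
After op 8 [order #6] limit_sell(price=97, qty=9): fills=none; bids=[-] asks=[#6:9@97 #5:9@100]
After op 9 cancel(order #6): fills=none; bids=[-] asks=[#5:9@100]

Answer: BIDS (highest first):
  (empty)
ASKS (lowest first):
  #5: 9@100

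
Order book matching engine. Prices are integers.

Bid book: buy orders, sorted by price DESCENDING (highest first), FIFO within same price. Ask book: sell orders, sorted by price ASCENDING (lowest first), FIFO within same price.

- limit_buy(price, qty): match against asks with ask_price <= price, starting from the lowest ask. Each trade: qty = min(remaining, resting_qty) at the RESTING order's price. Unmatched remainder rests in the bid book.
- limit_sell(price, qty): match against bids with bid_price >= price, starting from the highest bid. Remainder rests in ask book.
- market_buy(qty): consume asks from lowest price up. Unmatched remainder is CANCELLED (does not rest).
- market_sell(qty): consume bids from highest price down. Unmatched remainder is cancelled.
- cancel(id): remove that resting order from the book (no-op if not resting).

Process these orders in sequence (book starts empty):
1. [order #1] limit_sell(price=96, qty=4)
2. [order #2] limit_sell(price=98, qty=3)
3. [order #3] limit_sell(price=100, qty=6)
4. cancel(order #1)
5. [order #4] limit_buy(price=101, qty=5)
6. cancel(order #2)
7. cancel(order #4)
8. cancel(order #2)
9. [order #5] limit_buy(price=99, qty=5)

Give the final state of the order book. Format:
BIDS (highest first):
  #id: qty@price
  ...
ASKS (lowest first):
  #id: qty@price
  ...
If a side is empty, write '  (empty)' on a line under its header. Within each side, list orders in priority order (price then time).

After op 1 [order #1] limit_sell(price=96, qty=4): fills=none; bids=[-] asks=[#1:4@96]
After op 2 [order #2] limit_sell(price=98, qty=3): fills=none; bids=[-] asks=[#1:4@96 #2:3@98]
After op 3 [order #3] limit_sell(price=100, qty=6): fills=none; bids=[-] asks=[#1:4@96 #2:3@98 #3:6@100]
After op 4 cancel(order #1): fills=none; bids=[-] asks=[#2:3@98 #3:6@100]
After op 5 [order #4] limit_buy(price=101, qty=5): fills=#4x#2:3@98 #4x#3:2@100; bids=[-] asks=[#3:4@100]
After op 6 cancel(order #2): fills=none; bids=[-] asks=[#3:4@100]
After op 7 cancel(order #4): fills=none; bids=[-] asks=[#3:4@100]
After op 8 cancel(order #2): fills=none; bids=[-] asks=[#3:4@100]
After op 9 [order #5] limit_buy(price=99, qty=5): fills=none; bids=[#5:5@99] asks=[#3:4@100]

Answer: BIDS (highest first):
  #5: 5@99
ASKS (lowest first):
  #3: 4@100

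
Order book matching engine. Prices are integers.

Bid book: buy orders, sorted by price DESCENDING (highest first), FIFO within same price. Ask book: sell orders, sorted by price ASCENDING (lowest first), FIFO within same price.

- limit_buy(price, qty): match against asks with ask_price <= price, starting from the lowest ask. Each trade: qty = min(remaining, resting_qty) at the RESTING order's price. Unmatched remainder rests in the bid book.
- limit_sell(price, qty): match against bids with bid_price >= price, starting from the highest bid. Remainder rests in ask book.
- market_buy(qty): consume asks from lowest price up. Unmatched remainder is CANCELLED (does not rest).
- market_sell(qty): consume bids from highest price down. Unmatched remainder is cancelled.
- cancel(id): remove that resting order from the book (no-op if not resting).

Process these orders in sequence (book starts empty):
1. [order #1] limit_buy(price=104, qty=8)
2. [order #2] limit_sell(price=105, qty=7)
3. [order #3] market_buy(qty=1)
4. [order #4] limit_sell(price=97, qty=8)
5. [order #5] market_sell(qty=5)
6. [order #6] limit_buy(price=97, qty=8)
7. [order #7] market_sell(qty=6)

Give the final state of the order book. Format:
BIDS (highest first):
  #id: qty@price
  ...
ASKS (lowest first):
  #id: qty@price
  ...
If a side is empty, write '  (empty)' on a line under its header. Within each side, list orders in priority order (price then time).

Answer: BIDS (highest first):
  #6: 2@97
ASKS (lowest first):
  #2: 6@105

Derivation:
After op 1 [order #1] limit_buy(price=104, qty=8): fills=none; bids=[#1:8@104] asks=[-]
After op 2 [order #2] limit_sell(price=105, qty=7): fills=none; bids=[#1:8@104] asks=[#2:7@105]
After op 3 [order #3] market_buy(qty=1): fills=#3x#2:1@105; bids=[#1:8@104] asks=[#2:6@105]
After op 4 [order #4] limit_sell(price=97, qty=8): fills=#1x#4:8@104; bids=[-] asks=[#2:6@105]
After op 5 [order #5] market_sell(qty=5): fills=none; bids=[-] asks=[#2:6@105]
After op 6 [order #6] limit_buy(price=97, qty=8): fills=none; bids=[#6:8@97] asks=[#2:6@105]
After op 7 [order #7] market_sell(qty=6): fills=#6x#7:6@97; bids=[#6:2@97] asks=[#2:6@105]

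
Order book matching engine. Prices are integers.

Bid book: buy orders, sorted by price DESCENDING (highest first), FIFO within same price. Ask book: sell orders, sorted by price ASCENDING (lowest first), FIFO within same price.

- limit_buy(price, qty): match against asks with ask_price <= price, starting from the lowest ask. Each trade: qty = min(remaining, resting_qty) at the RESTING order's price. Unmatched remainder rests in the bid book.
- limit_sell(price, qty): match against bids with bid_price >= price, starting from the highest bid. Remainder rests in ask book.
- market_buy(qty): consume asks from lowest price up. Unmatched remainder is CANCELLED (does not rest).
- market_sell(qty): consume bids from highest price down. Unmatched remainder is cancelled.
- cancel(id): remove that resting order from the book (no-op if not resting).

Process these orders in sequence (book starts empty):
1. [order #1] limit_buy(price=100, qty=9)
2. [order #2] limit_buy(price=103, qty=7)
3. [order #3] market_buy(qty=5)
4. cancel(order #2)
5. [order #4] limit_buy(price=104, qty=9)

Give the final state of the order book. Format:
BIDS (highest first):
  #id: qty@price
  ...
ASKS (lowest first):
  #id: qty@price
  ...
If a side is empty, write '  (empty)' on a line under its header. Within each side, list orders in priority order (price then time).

Answer: BIDS (highest first):
  #4: 9@104
  #1: 9@100
ASKS (lowest first):
  (empty)

Derivation:
After op 1 [order #1] limit_buy(price=100, qty=9): fills=none; bids=[#1:9@100] asks=[-]
After op 2 [order #2] limit_buy(price=103, qty=7): fills=none; bids=[#2:7@103 #1:9@100] asks=[-]
After op 3 [order #3] market_buy(qty=5): fills=none; bids=[#2:7@103 #1:9@100] asks=[-]
After op 4 cancel(order #2): fills=none; bids=[#1:9@100] asks=[-]
After op 5 [order #4] limit_buy(price=104, qty=9): fills=none; bids=[#4:9@104 #1:9@100] asks=[-]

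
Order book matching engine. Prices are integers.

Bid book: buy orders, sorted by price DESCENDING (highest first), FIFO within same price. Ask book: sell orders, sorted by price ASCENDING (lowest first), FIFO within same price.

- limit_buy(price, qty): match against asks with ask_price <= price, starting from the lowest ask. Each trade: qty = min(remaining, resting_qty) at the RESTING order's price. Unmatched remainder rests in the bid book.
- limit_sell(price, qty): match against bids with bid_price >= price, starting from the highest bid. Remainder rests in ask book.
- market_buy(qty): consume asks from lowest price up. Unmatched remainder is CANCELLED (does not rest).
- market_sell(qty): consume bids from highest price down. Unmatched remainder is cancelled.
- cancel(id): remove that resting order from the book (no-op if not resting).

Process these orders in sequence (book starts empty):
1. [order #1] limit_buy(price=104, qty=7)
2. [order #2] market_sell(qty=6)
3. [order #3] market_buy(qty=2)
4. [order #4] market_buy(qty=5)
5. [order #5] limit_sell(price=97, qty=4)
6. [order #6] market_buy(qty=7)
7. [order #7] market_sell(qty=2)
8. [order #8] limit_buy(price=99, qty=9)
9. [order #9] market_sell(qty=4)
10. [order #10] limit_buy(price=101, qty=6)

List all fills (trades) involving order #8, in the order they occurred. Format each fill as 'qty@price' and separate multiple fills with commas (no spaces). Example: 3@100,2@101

Answer: 4@99

Derivation:
After op 1 [order #1] limit_buy(price=104, qty=7): fills=none; bids=[#1:7@104] asks=[-]
After op 2 [order #2] market_sell(qty=6): fills=#1x#2:6@104; bids=[#1:1@104] asks=[-]
After op 3 [order #3] market_buy(qty=2): fills=none; bids=[#1:1@104] asks=[-]
After op 4 [order #4] market_buy(qty=5): fills=none; bids=[#1:1@104] asks=[-]
After op 5 [order #5] limit_sell(price=97, qty=4): fills=#1x#5:1@104; bids=[-] asks=[#5:3@97]
After op 6 [order #6] market_buy(qty=7): fills=#6x#5:3@97; bids=[-] asks=[-]
After op 7 [order #7] market_sell(qty=2): fills=none; bids=[-] asks=[-]
After op 8 [order #8] limit_buy(price=99, qty=9): fills=none; bids=[#8:9@99] asks=[-]
After op 9 [order #9] market_sell(qty=4): fills=#8x#9:4@99; bids=[#8:5@99] asks=[-]
After op 10 [order #10] limit_buy(price=101, qty=6): fills=none; bids=[#10:6@101 #8:5@99] asks=[-]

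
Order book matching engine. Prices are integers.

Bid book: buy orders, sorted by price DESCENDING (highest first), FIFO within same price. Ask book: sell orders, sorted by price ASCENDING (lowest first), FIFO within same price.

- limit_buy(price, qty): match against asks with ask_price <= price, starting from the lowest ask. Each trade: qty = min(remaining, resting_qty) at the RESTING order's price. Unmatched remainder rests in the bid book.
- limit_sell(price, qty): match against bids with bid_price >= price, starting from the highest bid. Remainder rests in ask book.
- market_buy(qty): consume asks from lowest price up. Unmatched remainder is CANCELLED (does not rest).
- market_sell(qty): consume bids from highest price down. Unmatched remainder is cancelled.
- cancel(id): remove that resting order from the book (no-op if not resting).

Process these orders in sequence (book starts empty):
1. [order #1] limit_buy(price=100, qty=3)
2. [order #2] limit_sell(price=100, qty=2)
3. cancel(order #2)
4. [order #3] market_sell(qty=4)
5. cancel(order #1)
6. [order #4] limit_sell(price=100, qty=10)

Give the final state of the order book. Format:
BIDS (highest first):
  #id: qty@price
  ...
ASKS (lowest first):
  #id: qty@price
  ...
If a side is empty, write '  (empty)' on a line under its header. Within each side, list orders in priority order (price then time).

Answer: BIDS (highest first):
  (empty)
ASKS (lowest first):
  #4: 10@100

Derivation:
After op 1 [order #1] limit_buy(price=100, qty=3): fills=none; bids=[#1:3@100] asks=[-]
After op 2 [order #2] limit_sell(price=100, qty=2): fills=#1x#2:2@100; bids=[#1:1@100] asks=[-]
After op 3 cancel(order #2): fills=none; bids=[#1:1@100] asks=[-]
After op 4 [order #3] market_sell(qty=4): fills=#1x#3:1@100; bids=[-] asks=[-]
After op 5 cancel(order #1): fills=none; bids=[-] asks=[-]
After op 6 [order #4] limit_sell(price=100, qty=10): fills=none; bids=[-] asks=[#4:10@100]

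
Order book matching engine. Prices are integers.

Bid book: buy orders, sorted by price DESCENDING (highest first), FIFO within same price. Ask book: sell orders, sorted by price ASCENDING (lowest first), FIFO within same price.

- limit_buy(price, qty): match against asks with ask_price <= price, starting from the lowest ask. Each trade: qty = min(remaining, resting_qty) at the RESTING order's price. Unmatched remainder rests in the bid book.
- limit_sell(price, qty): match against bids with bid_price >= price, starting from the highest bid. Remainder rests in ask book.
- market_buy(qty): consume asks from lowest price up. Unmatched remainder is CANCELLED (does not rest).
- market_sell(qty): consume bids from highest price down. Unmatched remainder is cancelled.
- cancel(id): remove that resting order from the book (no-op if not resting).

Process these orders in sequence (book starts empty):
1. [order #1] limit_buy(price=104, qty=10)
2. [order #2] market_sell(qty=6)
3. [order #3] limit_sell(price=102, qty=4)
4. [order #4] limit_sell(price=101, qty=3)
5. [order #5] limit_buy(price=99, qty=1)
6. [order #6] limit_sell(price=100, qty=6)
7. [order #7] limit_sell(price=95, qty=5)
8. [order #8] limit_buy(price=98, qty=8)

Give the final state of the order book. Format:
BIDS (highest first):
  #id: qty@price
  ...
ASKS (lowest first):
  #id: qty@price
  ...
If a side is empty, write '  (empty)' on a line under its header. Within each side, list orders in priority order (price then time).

After op 1 [order #1] limit_buy(price=104, qty=10): fills=none; bids=[#1:10@104] asks=[-]
After op 2 [order #2] market_sell(qty=6): fills=#1x#2:6@104; bids=[#1:4@104] asks=[-]
After op 3 [order #3] limit_sell(price=102, qty=4): fills=#1x#3:4@104; bids=[-] asks=[-]
After op 4 [order #4] limit_sell(price=101, qty=3): fills=none; bids=[-] asks=[#4:3@101]
After op 5 [order #5] limit_buy(price=99, qty=1): fills=none; bids=[#5:1@99] asks=[#4:3@101]
After op 6 [order #6] limit_sell(price=100, qty=6): fills=none; bids=[#5:1@99] asks=[#6:6@100 #4:3@101]
After op 7 [order #7] limit_sell(price=95, qty=5): fills=#5x#7:1@99; bids=[-] asks=[#7:4@95 #6:6@100 #4:3@101]
After op 8 [order #8] limit_buy(price=98, qty=8): fills=#8x#7:4@95; bids=[#8:4@98] asks=[#6:6@100 #4:3@101]

Answer: BIDS (highest first):
  #8: 4@98
ASKS (lowest first):
  #6: 6@100
  #4: 3@101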